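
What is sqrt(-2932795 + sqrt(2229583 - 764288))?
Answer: sqrt(-2932795 + sqrt(1465295)) ≈ 1712.2*I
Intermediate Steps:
sqrt(-2932795 + sqrt(2229583 - 764288)) = sqrt(-2932795 + sqrt(1465295))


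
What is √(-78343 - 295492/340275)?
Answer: I*√362848296569187/68055 ≈ 279.9*I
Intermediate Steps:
√(-78343 - 295492/340275) = √(-26658459817/340275) = I*√362848296569187/68055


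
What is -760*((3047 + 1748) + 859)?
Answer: -4297040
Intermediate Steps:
-760*((3047 + 1748) + 859) = -760*(4795 + 859) = -760*5654 = -4297040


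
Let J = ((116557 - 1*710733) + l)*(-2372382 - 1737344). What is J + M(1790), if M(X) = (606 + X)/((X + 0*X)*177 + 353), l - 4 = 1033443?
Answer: -572605220440783122/317183 ≈ -1.8053e+12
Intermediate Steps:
l = 1033447 (l = 4 + 1033443 = 1033447)
M(X) = (606 + X)/(353 + 177*X) (M(X) = (606 + X)/((X + 0)*177 + 353) = (606 + X)/(X*177 + 353) = (606 + X)/(177*X + 353) = (606 + X)/(353 + 177*X))
J = -1805283449746 (J = ((116557 - 1*710733) + 1033447)*(-2372382 - 1737344) = ((116557 - 710733) + 1033447)*(-4109726) = (-594176 + 1033447)*(-4109726) = 439271*(-4109726) = -1805283449746)
J + M(1790) = -1805283449746 + (606 + 1790)/(353 + 177*1790) = -1805283449746 + 2396/(353 + 316830) = -1805283449746 + 2396/317183 = -572605220440783122/317183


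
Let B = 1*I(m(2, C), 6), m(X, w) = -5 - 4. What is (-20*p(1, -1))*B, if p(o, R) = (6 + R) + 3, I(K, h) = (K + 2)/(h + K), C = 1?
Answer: -1120/3 ≈ -373.33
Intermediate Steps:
m(X, w) = -9
I(K, h) = (2 + K)/(K + h)
p(o, R) = 9 + R
B = 7/3 (B = 1*((2 - 9)/(-9 + 6)) = 1*(-7/(-3)) = 1*(-⅓*(-7)) = 1*(7/3) = 7/3 ≈ 2.3333)
(-20*p(1, -1))*B = -20*(9 - 1)*(7/3) = -20*8*(7/3) = -160*7/3 = -1120/3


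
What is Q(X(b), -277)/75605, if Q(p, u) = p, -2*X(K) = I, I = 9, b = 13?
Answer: -9/151210 ≈ -5.9520e-5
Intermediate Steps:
X(K) = -9/2 (X(K) = -½*9 = -9/2)
Q(X(b), -277)/75605 = -9/2/75605 = -9/2*1/75605 = -9/151210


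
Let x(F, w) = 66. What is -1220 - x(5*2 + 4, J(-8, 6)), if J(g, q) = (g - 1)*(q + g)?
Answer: -1286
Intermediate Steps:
J(g, q) = (-1 + g)*(g + q)
-1220 - x(5*2 + 4, J(-8, 6)) = -1220 - 1*66 = -1220 - 66 = -1286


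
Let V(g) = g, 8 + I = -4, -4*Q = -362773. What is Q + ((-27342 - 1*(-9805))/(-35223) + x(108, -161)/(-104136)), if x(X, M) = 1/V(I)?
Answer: 1330652258019413/14671929312 ≈ 90694.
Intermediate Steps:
Q = 362773/4 (Q = -1/4*(-362773) = 362773/4 ≈ 90693.)
I = -12 (I = -8 - 4 = -12)
x(X, M) = -1/12 (x(X, M) = 1/(-12) = -1/12)
Q + ((-27342 - 1*(-9805))/(-35223) + x(108, -161)/(-104136)) = 362773/4 + ((-27342 - 1*(-9805))/(-35223) - 1/12/(-104136)) = 362773/4 + ((-27342 + 9805)*(-1/35223) - 1/12*(-1/104136)) = 362773/4 + (-17537*(-1/35223) + 1/1249632) = 362773/4 + (17537/35223 + 1/1249632) = 362773/4 + 7304943869/14671929312 = 1330652258019413/14671929312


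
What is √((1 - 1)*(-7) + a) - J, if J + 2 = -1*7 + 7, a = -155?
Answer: 2 + I*√155 ≈ 2.0 + 12.45*I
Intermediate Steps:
J = -2 (J = -2 + (-1*7 + 7) = -2 + (-7 + 7) = -2 + 0 = -2)
√((1 - 1)*(-7) + a) - J = √((1 - 1)*(-7) - 155) - 1*(-2) = √(0*(-7) - 155) + 2 = √(0 - 155) + 2 = √(-155) + 2 = I*√155 + 2 = 2 + I*√155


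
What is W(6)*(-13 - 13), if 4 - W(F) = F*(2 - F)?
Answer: -728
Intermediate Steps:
W(F) = 4 - F*(2 - F)
W(6)*(-13 - 13) = (4 + 6² - 2*6)*(-13 - 13) = (4 + 36 - 12)*(-26) = 28*(-26) = -728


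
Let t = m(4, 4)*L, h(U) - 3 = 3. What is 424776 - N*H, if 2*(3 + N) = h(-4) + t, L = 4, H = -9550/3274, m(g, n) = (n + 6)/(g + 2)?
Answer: 2086122686/4911 ≈ 4.2479e+5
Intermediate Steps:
m(g, n) = (6 + n)/(2 + g)
h(U) = 6 (h(U) = 3 + 3 = 6)
H = -4775/1637 (H = -9550*1/3274 = -4775/1637 ≈ -2.9169)
t = 20/3 (t = ((6 + 4)/(2 + 4))*4 = (10/6)*4 = ((⅙)*10)*4 = (5/3)*4 = 20/3 ≈ 6.6667)
N = 10/3 (N = -3 + (6 + 20/3)/2 = -3 + (½)*(38/3) = -3 + 19/3 = 10/3 ≈ 3.3333)
424776 - N*H = 424776 - 10*(-4775)/(3*1637) = 424776 - 1*(-47750/4911) = 424776 + 47750/4911 = 2086122686/4911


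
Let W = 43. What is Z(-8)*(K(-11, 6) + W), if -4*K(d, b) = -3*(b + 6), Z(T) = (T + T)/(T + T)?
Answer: 52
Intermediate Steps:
Z(T) = 1 (Z(T) = (2*T)/((2*T)) = (2*T)*(1/(2*T)) = 1)
K(d, b) = 9/2 + 3*b/4 (K(d, b) = -(-3)*(b + 6)/4 = -(-3)*(6 + b)/4 = -(-18 - 3*b)/4 = 9/2 + 3*b/4)
Z(-8)*(K(-11, 6) + W) = 1*((9/2 + (3/4)*6) + 43) = 1*((9/2 + 9/2) + 43) = 1*(9 + 43) = 1*52 = 52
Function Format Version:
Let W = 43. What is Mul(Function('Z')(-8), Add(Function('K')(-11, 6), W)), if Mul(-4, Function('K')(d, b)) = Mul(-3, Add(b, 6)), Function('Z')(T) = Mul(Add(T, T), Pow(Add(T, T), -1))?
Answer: 52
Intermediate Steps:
Function('Z')(T) = 1 (Function('Z')(T) = Mul(Mul(2, T), Pow(Mul(2, T), -1)) = Mul(Mul(2, T), Mul(Rational(1, 2), Pow(T, -1))) = 1)
Function('K')(d, b) = Add(Rational(9, 2), Mul(Rational(3, 4), b)) (Function('K')(d, b) = Mul(Rational(-1, 4), Mul(-3, Add(b, 6))) = Mul(Rational(-1, 4), Mul(-3, Add(6, b))) = Mul(Rational(-1, 4), Add(-18, Mul(-3, b))) = Add(Rational(9, 2), Mul(Rational(3, 4), b)))
Mul(Function('Z')(-8), Add(Function('K')(-11, 6), W)) = Mul(1, Add(Add(Rational(9, 2), Mul(Rational(3, 4), 6)), 43)) = Mul(1, Add(Add(Rational(9, 2), Rational(9, 2)), 43)) = Mul(1, Add(9, 43)) = Mul(1, 52) = 52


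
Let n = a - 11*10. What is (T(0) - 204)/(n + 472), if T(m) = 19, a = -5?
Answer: -185/357 ≈ -0.51821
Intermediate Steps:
n = -115 (n = -5 - 11*10 = -5 - 110 = -115)
(T(0) - 204)/(n + 472) = (19 - 204)/(-115 + 472) = -185/357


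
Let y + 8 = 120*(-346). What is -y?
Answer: 41528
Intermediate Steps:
y = -41528 (y = -8 + 120*(-346) = -8 - 41520 = -41528)
-y = -1*(-41528) = 41528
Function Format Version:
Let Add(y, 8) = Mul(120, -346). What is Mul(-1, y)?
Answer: 41528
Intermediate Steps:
y = -41528 (y = Add(-8, Mul(120, -346)) = Add(-8, -41520) = -41528)
Mul(-1, y) = Mul(-1, -41528) = 41528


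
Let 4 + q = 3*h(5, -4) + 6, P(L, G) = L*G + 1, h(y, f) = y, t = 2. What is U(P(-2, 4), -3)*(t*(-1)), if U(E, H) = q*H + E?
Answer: 116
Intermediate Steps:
P(L, G) = 1 + G*L (P(L, G) = G*L + 1 = 1 + G*L)
q = 17 (q = -4 + (3*5 + 6) = -4 + (15 + 6) = -4 + 21 = 17)
U(E, H) = E + 17*H (U(E, H) = 17*H + E = E + 17*H)
U(P(-2, 4), -3)*(t*(-1)) = ((1 + 4*(-2)) + 17*(-3))*(2*(-1)) = ((1 - 8) - 51)*(-2) = (-7 - 51)*(-2) = -58*(-2) = 116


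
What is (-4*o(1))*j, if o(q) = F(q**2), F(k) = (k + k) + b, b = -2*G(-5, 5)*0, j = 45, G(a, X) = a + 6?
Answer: -360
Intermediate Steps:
G(a, X) = 6 + a
b = 0 (b = -2*(6 - 5)*0 = -2*1*0 = -2*0 = 0)
F(k) = 2*k (F(k) = (k + k) + 0 = 2*k + 0 = 2*k)
o(q) = 2*q**2
(-4*o(1))*j = -8*1**2*45 = -8*45 = -360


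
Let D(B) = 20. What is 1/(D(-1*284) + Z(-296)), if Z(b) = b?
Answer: -1/276 ≈ -0.0036232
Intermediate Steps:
1/(D(-1*284) + Z(-296)) = 1/(20 - 296) = 1/(-276) = -1/276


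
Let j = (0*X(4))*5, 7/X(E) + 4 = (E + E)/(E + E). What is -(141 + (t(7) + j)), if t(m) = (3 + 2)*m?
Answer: -176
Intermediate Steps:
X(E) = -7/3 (X(E) = 7/(-4 + (E + E)/(E + E)) = 7/(-4 + (2*E)/((2*E))) = 7/(-4 + (2*E)*(1/(2*E))) = 7/(-4 + 1) = 7/(-3) = 7*(-⅓) = -7/3)
t(m) = 5*m
j = 0 (j = (0*(-7/3))*5 = 0*5 = 0)
-(141 + (t(7) + j)) = -(141 + (5*7 + 0)) = -(141 + (35 + 0)) = -(141 + 35) = -1*176 = -176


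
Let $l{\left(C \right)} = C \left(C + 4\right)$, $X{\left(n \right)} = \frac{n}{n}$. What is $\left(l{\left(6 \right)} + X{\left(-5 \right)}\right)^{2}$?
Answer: $3721$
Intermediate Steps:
$X{\left(n \right)} = 1$
$l{\left(C \right)} = C \left(4 + C\right)$
$\left(l{\left(6 \right)} + X{\left(-5 \right)}\right)^{2} = \left(6 \left(4 + 6\right) + 1\right)^{2} = \left(6 \cdot 10 + 1\right)^{2} = \left(60 + 1\right)^{2} = 61^{2} = 3721$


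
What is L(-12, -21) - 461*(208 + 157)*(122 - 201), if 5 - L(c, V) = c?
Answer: 13292952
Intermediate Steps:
L(c, V) = 5 - c
L(-12, -21) - 461*(208 + 157)*(122 - 201) = (5 - 1*(-12)) - 461*(208 + 157)*(122 - 201) = (5 + 12) - 168265*(-79) = 17 - 461*(-28835) = 17 + 13292935 = 13292952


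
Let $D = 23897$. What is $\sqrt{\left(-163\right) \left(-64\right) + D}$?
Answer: $\sqrt{34329} \approx 185.28$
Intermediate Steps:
$\sqrt{\left(-163\right) \left(-64\right) + D} = \sqrt{\left(-163\right) \left(-64\right) + 23897} = \sqrt{10432 + 23897} = \sqrt{34329}$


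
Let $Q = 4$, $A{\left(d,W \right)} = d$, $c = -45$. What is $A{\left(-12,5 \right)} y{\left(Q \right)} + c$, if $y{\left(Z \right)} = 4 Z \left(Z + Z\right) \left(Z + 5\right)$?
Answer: $-13869$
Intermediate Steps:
$y{\left(Z \right)} = 8 Z^{2} \left(5 + Z\right)$ ($y{\left(Z \right)} = 4 Z 2 Z \left(5 + Z\right) = 8 Z^{2} \left(5 + Z\right)$)
$A{\left(-12,5 \right)} y{\left(Q \right)} + c = - 12 \cdot 8 \cdot 4^{2} \left(5 + 4\right) - 45 = - 12 \cdot 8 \cdot 16 \cdot 9 - 45 = \left(-12\right) 1152 - 45 = -13824 - 45 = -13869$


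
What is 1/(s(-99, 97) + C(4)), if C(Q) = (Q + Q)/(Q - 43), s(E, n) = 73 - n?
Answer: -39/944 ≈ -0.041314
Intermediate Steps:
C(Q) = 2*Q/(-43 + Q) (C(Q) = (2*Q)/(-43 + Q) = 2*Q/(-43 + Q))
1/(s(-99, 97) + C(4)) = 1/((73 - 1*97) + 2*4/(-43 + 4)) = 1/((73 - 97) + 2*4/(-39)) = 1/(-24 + 2*4*(-1/39)) = 1/(-24 - 8/39) = 1/(-944/39) = -39/944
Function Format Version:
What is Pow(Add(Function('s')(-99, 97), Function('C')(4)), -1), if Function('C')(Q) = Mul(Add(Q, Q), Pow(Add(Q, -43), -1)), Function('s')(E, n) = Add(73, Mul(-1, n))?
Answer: Rational(-39, 944) ≈ -0.041314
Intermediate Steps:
Function('C')(Q) = Mul(2, Q, Pow(Add(-43, Q), -1)) (Function('C')(Q) = Mul(Mul(2, Q), Pow(Add(-43, Q), -1)) = Mul(2, Q, Pow(Add(-43, Q), -1)))
Pow(Add(Function('s')(-99, 97), Function('C')(4)), -1) = Pow(Add(Add(73, Mul(-1, 97)), Mul(2, 4, Pow(Add(-43, 4), -1))), -1) = Pow(Add(Add(73, -97), Mul(2, 4, Pow(-39, -1))), -1) = Pow(Add(-24, Mul(2, 4, Rational(-1, 39))), -1) = Pow(Add(-24, Rational(-8, 39)), -1) = Pow(Rational(-944, 39), -1) = Rational(-39, 944)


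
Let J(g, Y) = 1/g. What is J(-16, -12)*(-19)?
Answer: 19/16 ≈ 1.1875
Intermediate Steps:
J(-16, -12)*(-19) = -19/(-16) = -1/16*(-19) = 19/16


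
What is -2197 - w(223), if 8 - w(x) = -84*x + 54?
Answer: -20883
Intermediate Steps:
w(x) = -46 + 84*x (w(x) = 8 - (-84*x + 54) = 8 - (54 - 84*x) = 8 + (-54 + 84*x) = -46 + 84*x)
-2197 - w(223) = -2197 - (-46 + 84*223) = -2197 - (-46 + 18732) = -2197 - 1*18686 = -2197 - 18686 = -20883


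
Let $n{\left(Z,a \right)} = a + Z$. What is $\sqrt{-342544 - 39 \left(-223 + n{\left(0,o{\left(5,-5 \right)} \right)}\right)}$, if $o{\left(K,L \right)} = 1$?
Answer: $7 i \sqrt{6814} \approx 577.83 i$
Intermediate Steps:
$n{\left(Z,a \right)} = Z + a$
$\sqrt{-342544 - 39 \left(-223 + n{\left(0,o{\left(5,-5 \right)} \right)}\right)} = \sqrt{-342544 - 39 \left(-223 + \left(0 + 1\right)\right)} = \sqrt{-342544 - 39 \left(-223 + 1\right)} = \sqrt{-342544 - -8658} = \sqrt{-342544 + 8658} = \sqrt{-333886} = 7 i \sqrt{6814}$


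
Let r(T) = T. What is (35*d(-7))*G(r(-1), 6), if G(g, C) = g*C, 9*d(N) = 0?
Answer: 0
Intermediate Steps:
d(N) = 0 (d(N) = (⅑)*0 = 0)
G(g, C) = C*g
(35*d(-7))*G(r(-1), 6) = (35*0)*(6*(-1)) = 0*(-6) = 0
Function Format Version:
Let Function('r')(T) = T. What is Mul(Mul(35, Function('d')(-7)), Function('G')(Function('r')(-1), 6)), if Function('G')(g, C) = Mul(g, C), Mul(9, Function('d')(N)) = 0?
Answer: 0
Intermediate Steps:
Function('d')(N) = 0 (Function('d')(N) = Mul(Rational(1, 9), 0) = 0)
Function('G')(g, C) = Mul(C, g)
Mul(Mul(35, Function('d')(-7)), Function('G')(Function('r')(-1), 6)) = Mul(Mul(35, 0), Mul(6, -1)) = Mul(0, -6) = 0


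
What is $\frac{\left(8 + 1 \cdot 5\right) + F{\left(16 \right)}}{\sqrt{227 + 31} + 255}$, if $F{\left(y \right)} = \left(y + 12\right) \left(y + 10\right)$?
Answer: $\frac{62985}{21589} - \frac{247 \sqrt{258}}{21589} \approx 2.7337$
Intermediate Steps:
$F{\left(y \right)} = \left(10 + y\right) \left(12 + y\right)$ ($F{\left(y \right)} = \left(12 + y\right) \left(10 + y\right) = \left(10 + y\right) \left(12 + y\right)$)
$\frac{\left(8 + 1 \cdot 5\right) + F{\left(16 \right)}}{\sqrt{227 + 31} + 255} = \frac{\left(8 + 1 \cdot 5\right) + \left(120 + 16^{2} + 22 \cdot 16\right)}{\sqrt{227 + 31} + 255} = \frac{\left(8 + 5\right) + \left(120 + 256 + 352\right)}{\sqrt{258} + 255} = \frac{13 + 728}{255 + \sqrt{258}} = \frac{741}{255 + \sqrt{258}}$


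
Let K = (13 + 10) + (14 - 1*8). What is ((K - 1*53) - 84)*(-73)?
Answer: 7884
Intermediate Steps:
K = 29 (K = 23 + (14 - 8) = 23 + 6 = 29)
((K - 1*53) - 84)*(-73) = ((29 - 1*53) - 84)*(-73) = ((29 - 53) - 84)*(-73) = (-24 - 84)*(-73) = -108*(-73) = 7884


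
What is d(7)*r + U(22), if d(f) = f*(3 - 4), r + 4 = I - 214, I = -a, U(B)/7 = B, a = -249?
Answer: -63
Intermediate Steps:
U(B) = 7*B
I = 249 (I = -1*(-249) = 249)
r = 31 (r = -4 + (249 - 214) = -4 + 35 = 31)
d(f) = -f (d(f) = f*(-1) = -f)
d(7)*r + U(22) = -1*7*31 + 7*22 = -7*31 + 154 = -217 + 154 = -63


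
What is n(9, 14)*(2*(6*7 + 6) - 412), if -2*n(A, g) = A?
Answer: 1422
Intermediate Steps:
n(A, g) = -A/2
n(9, 14)*(2*(6*7 + 6) - 412) = (-½*9)*(2*(6*7 + 6) - 412) = -9*(2*(42 + 6) - 412)/2 = -9*(2*48 - 412)/2 = -9*(96 - 412)/2 = -9/2*(-316) = 1422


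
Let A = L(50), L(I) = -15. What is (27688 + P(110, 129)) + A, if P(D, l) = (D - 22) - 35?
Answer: 27726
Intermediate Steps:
P(D, l) = -57 + D (P(D, l) = (-22 + D) - 35 = -57 + D)
A = -15
(27688 + P(110, 129)) + A = (27688 + (-57 + 110)) - 15 = (27688 + 53) - 15 = 27741 - 15 = 27726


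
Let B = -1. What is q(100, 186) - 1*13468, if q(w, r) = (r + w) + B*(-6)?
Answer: -13176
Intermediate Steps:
q(w, r) = 6 + r + w (q(w, r) = (r + w) - 1*(-6) = (r + w) + 6 = 6 + r + w)
q(100, 186) - 1*13468 = (6 + 186 + 100) - 1*13468 = 292 - 13468 = -13176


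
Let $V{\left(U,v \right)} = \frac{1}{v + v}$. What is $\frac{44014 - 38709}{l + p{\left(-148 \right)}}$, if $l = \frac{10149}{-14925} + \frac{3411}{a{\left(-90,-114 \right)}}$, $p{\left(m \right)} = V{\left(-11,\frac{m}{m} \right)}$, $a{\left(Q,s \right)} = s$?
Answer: $- \frac{2519875}{14298} \approx -176.24$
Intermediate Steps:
$V{\left(U,v \right)} = \frac{1}{2 v}$
$p{\left(m \right)} = \frac{1}{2}$ ($p{\left(m \right)} = \frac{1}{2 \frac{m}{m}} = \frac{1}{2 \cdot 1} = \frac{1}{2} \cdot 1 = \frac{1}{2}$)
$l = - \frac{29071}{950}$ ($l = \frac{10149}{-14925} + \frac{3411}{-114} = 10149 \left(- \frac{1}{14925}\right) + 3411 \left(- \frac{1}{114}\right) = - \frac{17}{25} - \frac{1137}{38} = - \frac{29071}{950} \approx -30.601$)
$\frac{44014 - 38709}{l + p{\left(-148 \right)}} = \frac{44014 - 38709}{- \frac{29071}{950} + \frac{1}{2}} = \frac{5305}{- \frac{14298}{475}} = 5305 \left(- \frac{475}{14298}\right) = - \frac{2519875}{14298}$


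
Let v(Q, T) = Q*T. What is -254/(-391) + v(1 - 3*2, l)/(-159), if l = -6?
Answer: 9552/20723 ≈ 0.46094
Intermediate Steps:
-254/(-391) + v(1 - 3*2, l)/(-159) = -254/(-391) + ((1 - 3*2)*(-6))/(-159) = -254*(-1/391) + ((1 - 6)*(-6))*(-1/159) = 254/391 - 5*(-6)*(-1/159) = 254/391 + 30*(-1/159) = 254/391 - 10/53 = 9552/20723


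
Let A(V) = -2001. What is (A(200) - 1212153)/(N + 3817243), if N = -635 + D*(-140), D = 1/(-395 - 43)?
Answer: -132949863/417918611 ≈ -0.31812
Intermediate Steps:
D = -1/438 (D = 1/(-438) = -1/438 ≈ -0.0022831)
N = -138995/219 (N = -635 - 1/438*(-140) = -635 + 70/219 = -138995/219 ≈ -634.68)
(A(200) - 1212153)/(N + 3817243) = (-2001 - 1212153)/(-138995/219 + 3817243) = -1214154/835837222/219 = -1214154*219/835837222 = -132949863/417918611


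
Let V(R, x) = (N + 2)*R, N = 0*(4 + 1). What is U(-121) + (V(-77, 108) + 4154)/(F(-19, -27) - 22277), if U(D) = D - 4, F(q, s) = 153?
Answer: -692375/5531 ≈ -125.18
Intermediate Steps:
N = 0 (N = 0*5 = 0)
V(R, x) = 2*R (V(R, x) = (0 + 2)*R = 2*R)
U(D) = -4 + D
U(-121) + (V(-77, 108) + 4154)/(F(-19, -27) - 22277) = (-4 - 121) + (2*(-77) + 4154)/(153 - 22277) = -125 + (-154 + 4154)/(-22124) = -125 + 4000*(-1/22124) = -125 - 1000/5531 = -692375/5531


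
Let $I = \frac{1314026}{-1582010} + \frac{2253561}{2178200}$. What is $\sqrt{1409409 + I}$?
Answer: $\frac{\sqrt{1673597658024348773233465862}}{34459341820} \approx 1187.2$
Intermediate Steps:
$I = \frac{70294460441}{344593418200}$ ($I = 1314026 \left(- \frac{1}{1582010}\right) + 2253561 \cdot \frac{1}{2178200} = - \frac{657013}{791005} + \frac{2253561}{2178200} = \frac{70294460441}{344593418200} \approx 0.20399$)
$\sqrt{1409409 + I} = \sqrt{1409409 + \frac{70294460441}{344593418200}} = \sqrt{\frac{485673135246304241}{344593418200}} = \frac{\sqrt{1673597658024348773233465862}}{34459341820}$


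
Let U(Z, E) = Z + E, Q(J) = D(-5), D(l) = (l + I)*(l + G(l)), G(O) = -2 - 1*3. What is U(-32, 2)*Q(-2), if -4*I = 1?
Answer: -1575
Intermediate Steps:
I = -¼ (I = -¼*1 = -¼ ≈ -0.25000)
G(O) = -5 (G(O) = -2 - 3 = -5)
D(l) = (-5 + l)*(-¼ + l) (D(l) = (l - ¼)*(l - 5) = (-¼ + l)*(-5 + l) = (-5 + l)*(-¼ + l))
Q(J) = 105/2 (Q(J) = 5/4 + (-5)² - 21/4*(-5) = 5/4 + 25 + 105/4 = 105/2)
U(Z, E) = E + Z
U(-32, 2)*Q(-2) = (2 - 32)*(105/2) = -30*105/2 = -1575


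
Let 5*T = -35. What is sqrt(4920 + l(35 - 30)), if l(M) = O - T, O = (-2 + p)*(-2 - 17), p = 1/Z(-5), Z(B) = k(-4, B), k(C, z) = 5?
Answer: sqrt(124030)/5 ≈ 70.436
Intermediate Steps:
Z(B) = 5
p = 1/5 ≈ 0.20000
T = -7 (T = (1/5)*(-35) = -7)
O = 171/5 (O = (-2 + 1/5)*(-2 - 17) = -9/5*(-19) = 171/5 ≈ 34.200)
l(M) = 206/5 (l(M) = 171/5 - 1*(-7) = 171/5 + 7 = 206/5)
sqrt(4920 + l(35 - 30)) = sqrt(4920 + 206/5) = sqrt(24806/5) = sqrt(124030)/5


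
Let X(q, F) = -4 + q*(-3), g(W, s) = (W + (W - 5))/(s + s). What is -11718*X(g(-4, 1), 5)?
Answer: -181629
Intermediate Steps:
g(W, s) = (-5 + 2*W)/(2*s) (g(W, s) = (W + (-5 + W))/((2*s)) = (-5 + 2*W)*(1/(2*s)) = (-5 + 2*W)/(2*s))
X(q, F) = -4 - 3*q
-11718*X(g(-4, 1), 5) = -11718*(-4 - 3*(-5/2 - 4)/1) = -11718*(-4 - 3*(-13)/2) = -11718*(-4 - 3*(-13/2)) = -11718*(-4 + 39/2) = -11718*31/2 = -181629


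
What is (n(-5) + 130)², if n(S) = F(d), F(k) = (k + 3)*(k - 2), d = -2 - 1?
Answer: 16900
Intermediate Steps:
d = -3
F(k) = (-2 + k)*(3 + k) (F(k) = (3 + k)*(-2 + k) = (-2 + k)*(3 + k))
n(S) = 0 (n(S) = -6 - 3 + (-3)² = -6 - 3 + 9 = 0)
(n(-5) + 130)² = (0 + 130)² = 130² = 16900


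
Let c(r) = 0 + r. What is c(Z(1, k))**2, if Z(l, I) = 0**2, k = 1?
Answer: 0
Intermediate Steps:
Z(l, I) = 0
c(r) = r
c(Z(1, k))**2 = 0**2 = 0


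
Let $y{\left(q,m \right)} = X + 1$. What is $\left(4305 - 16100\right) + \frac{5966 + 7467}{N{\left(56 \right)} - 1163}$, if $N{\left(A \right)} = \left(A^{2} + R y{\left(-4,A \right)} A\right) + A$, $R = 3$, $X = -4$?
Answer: $- \frac{17973942}{1525} \approx -11786.0$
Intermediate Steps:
$y{\left(q,m \right)} = -3$ ($y{\left(q,m \right)} = -4 + 1 = -3$)
$N{\left(A \right)} = A^{2} - 8 A$ ($N{\left(A \right)} = \left(A^{2} + 3 \left(-3\right) A\right) + A = \left(A^{2} - 9 A\right) + A = A^{2} - 8 A$)
$\left(4305 - 16100\right) + \frac{5966 + 7467}{N{\left(56 \right)} - 1163} = \left(4305 - 16100\right) + \frac{5966 + 7467}{56 \left(-8 + 56\right) - 1163} = -11795 + \frac{13433}{56 \cdot 48 - 1163} = -11795 + \frac{13433}{2688 - 1163} = -11795 + \frac{13433}{1525} = - \frac{17973942}{1525}$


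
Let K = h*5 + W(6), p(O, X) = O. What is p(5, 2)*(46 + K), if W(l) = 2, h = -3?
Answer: 165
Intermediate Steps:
K = -13 (K = -3*5 + 2 = -15 + 2 = -13)
p(5, 2)*(46 + K) = 5*(46 - 13) = 5*33 = 165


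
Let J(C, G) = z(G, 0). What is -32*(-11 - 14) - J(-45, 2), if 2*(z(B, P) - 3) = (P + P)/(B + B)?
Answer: 797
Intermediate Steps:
z(B, P) = 3 + P/(2*B) (z(B, P) = 3 + ((P + P)/(B + B))/2 = 3 + ((2*P)/((2*B)))/2 = 3 + ((2*P)*(1/(2*B)))/2 = 3 + (P/B)/2 = 3 + P/(2*B))
J(C, G) = 3 (J(C, G) = 3 + (½)*0/G = 3 + 0 = 3)
-32*(-11 - 14) - J(-45, 2) = -32*(-11 - 14) - 1*3 = -32*(-25) - 3 = 800 - 3 = 797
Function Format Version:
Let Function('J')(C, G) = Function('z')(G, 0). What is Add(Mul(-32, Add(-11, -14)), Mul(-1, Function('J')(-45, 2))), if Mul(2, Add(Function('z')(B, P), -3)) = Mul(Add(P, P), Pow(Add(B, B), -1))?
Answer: 797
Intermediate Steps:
Function('z')(B, P) = Add(3, Mul(Rational(1, 2), P, Pow(B, -1))) (Function('z')(B, P) = Add(3, Mul(Rational(1, 2), Mul(Add(P, P), Pow(Add(B, B), -1)))) = Add(3, Mul(Rational(1, 2), Mul(Mul(2, P), Pow(Mul(2, B), -1)))) = Add(3, Mul(Rational(1, 2), Mul(Mul(2, P), Mul(Rational(1, 2), Pow(B, -1))))) = Add(3, Mul(Rational(1, 2), Mul(P, Pow(B, -1)))) = Add(3, Mul(Rational(1, 2), P, Pow(B, -1))))
Function('J')(C, G) = 3 (Function('J')(C, G) = Add(3, Mul(Rational(1, 2), 0, Pow(G, -1))) = Add(3, 0) = 3)
Add(Mul(-32, Add(-11, -14)), Mul(-1, Function('J')(-45, 2))) = Add(Mul(-32, Add(-11, -14)), Mul(-1, 3)) = Add(Mul(-32, -25), -3) = Add(800, -3) = 797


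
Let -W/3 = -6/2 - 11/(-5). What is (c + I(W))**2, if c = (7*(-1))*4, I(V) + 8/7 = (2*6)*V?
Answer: 144/1225 ≈ 0.11755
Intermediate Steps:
W = 12/5 (W = -3*(-6/2 - 11/(-5)) = -3*(-6*1/2 - 11*(-1/5)) = -3*(-3 + 11/5) = -3*(-4/5) = 12/5 ≈ 2.4000)
I(V) = -8/7 + 12*V (I(V) = -8/7 + (2*6)*V = -8/7 + 12*V)
c = -28 (c = -7*4 = -28)
(c + I(W))**2 = (-28 + (-8/7 + 12*(12/5)))**2 = (-28 + (-8/7 + 144/5))**2 = (-28 + 968/35)**2 = (-12/35)**2 = 144/1225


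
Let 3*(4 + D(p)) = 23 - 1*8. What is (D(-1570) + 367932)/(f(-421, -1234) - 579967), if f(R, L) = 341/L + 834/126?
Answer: -9534615762/15029100473 ≈ -0.63441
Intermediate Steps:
f(R, L) = 139/21 + 341/L (f(R, L) = 341/L + 834*(1/126) = 341/L + 139/21 = 139/21 + 341/L)
D(p) = 1 (D(p) = -4 + (23 - 1*8)/3 = -4 + (23 - 8)/3 = -4 + (⅓)*15 = -4 + 5 = 1)
(D(-1570) + 367932)/(f(-421, -1234) - 579967) = (1 + 367932)/((139/21 + 341/(-1234)) - 579967) = 367933/((139/21 + 341*(-1/1234)) - 579967) = 367933/((139/21 - 341/1234) - 579967) = 367933/(164365/25914 - 579967) = 367933/(-15029100473/25914) = 367933*(-25914/15029100473) = -9534615762/15029100473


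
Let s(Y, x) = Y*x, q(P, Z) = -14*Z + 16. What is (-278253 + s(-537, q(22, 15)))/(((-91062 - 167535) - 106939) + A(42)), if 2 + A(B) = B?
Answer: 58025/121832 ≈ 0.47627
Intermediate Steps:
q(P, Z) = 16 - 14*Z
A(B) = -2 + B
(-278253 + s(-537, q(22, 15)))/(((-91062 - 167535) - 106939) + A(42)) = (-278253 - 537*(16 - 14*15))/(((-91062 - 167535) - 106939) + (-2 + 42)) = (-278253 - 537*(16 - 210))/((-258597 - 106939) + 40) = (-278253 - 537*(-194))/(-365536 + 40) = (-278253 + 104178)/(-365496) = -174075*(-1/365496) = 58025/121832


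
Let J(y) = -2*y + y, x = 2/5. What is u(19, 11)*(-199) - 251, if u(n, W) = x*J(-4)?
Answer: -2847/5 ≈ -569.40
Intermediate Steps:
x = ⅖ (x = 2*(⅕) = ⅖ ≈ 0.40000)
J(y) = -y
u(n, W) = 8/5 (u(n, W) = 2*(-1*(-4))/5 = (⅖)*4 = 8/5)
u(19, 11)*(-199) - 251 = (8/5)*(-199) - 251 = -1592/5 - 251 = -2847/5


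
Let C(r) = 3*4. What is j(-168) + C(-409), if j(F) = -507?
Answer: -495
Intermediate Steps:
C(r) = 12
j(-168) + C(-409) = -507 + 12 = -495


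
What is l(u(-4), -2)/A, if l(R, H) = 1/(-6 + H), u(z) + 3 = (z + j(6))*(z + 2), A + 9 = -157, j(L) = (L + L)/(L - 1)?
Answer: 1/1328 ≈ 0.00075301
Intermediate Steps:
j(L) = 2*L/(-1 + L) (j(L) = (2*L)/(-1 + L) = 2*L/(-1 + L))
A = -166 (A = -9 - 157 = -166)
u(z) = -3 + (2 + z)*(12/5 + z) (u(z) = -3 + (z + 2*6/(-1 + 6))*(z + 2) = -3 + (z + 2*6/5)*(2 + z) = -3 + (z + 2*6*(⅕))*(2 + z) = -3 + (z + 12/5)*(2 + z) = -3 + (12/5 + z)*(2 + z) = -3 + (2 + z)*(12/5 + z))
l(u(-4), -2)/A = 1/((-166)*(-6 - 2)) = -1/166/(-8) = -1/166*(-⅛) = 1/1328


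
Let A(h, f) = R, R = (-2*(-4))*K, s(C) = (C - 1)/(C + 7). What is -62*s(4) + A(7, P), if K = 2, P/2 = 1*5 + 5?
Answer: -10/11 ≈ -0.90909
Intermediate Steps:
s(C) = (-1 + C)/(7 + C)
P = 20 (P = 2*(1*5 + 5) = 2*(5 + 5) = 2*10 = 20)
R = 16 (R = -2*(-4)*2 = 8*2 = 16)
A(h, f) = 16
-62*s(4) + A(7, P) = -62*(-1 + 4)/(7 + 4) + 16 = -62*3/11 + 16 = -186/11 + 16 = -10/11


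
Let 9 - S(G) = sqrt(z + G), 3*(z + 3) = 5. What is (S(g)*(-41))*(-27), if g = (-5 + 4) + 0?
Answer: 9963 - 369*I*sqrt(21) ≈ 9963.0 - 1691.0*I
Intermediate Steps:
z = -4/3 (z = -3 + (1/3)*5 = -3 + 5/3 = -4/3 ≈ -1.3333)
g = -1 (g = -1 + 0 = -1)
S(G) = 9 - sqrt(-4/3 + G)
(S(g)*(-41))*(-27) = ((9 - sqrt(-12 + 9*(-1))/3)*(-41))*(-27) = ((9 - sqrt(-12 - 9)/3)*(-41))*(-27) = ((9 - I*sqrt(21)/3)*(-41))*(-27) = (-369 + 41*I*sqrt(21)/3)*(-27) = 9963 - 369*I*sqrt(21)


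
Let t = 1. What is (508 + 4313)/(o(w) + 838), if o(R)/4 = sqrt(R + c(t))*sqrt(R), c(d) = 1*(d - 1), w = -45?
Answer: 4821/658 ≈ 7.3267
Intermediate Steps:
c(d) = -1 + d (c(d) = 1*(-1 + d) = -1 + d)
o(R) = 4*R (o(R) = 4*(sqrt(R + (-1 + 1))*sqrt(R)) = 4*(sqrt(R + 0)*sqrt(R)) = 4*(sqrt(R)*sqrt(R)) = 4*R)
(508 + 4313)/(o(w) + 838) = (508 + 4313)/(4*(-45) + 838) = 4821/(-180 + 838) = 4821/658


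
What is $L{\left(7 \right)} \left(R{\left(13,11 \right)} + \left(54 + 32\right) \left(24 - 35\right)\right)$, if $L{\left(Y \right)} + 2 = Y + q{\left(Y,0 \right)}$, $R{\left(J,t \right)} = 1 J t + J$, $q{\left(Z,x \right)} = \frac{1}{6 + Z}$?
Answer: $- \frac{52140}{13} \approx -4010.8$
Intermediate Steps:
$R{\left(J,t \right)} = J + J t$ ($R{\left(J,t \right)} = J t + J = J + J t$)
$L{\left(Y \right)} = -2 + Y + \frac{1}{6 + Y}$ ($L{\left(Y \right)} = -2 + \left(Y + \frac{1}{6 + Y}\right) = -2 + Y + \frac{1}{6 + Y}$)
$L{\left(7 \right)} \left(R{\left(13,11 \right)} + \left(54 + 32\right) \left(24 - 35\right)\right) = \frac{1 + \left(-2 + 7\right) \left(6 + 7\right)}{6 + 7} \left(13 \left(1 + 11\right) + \left(54 + 32\right) \left(24 - 35\right)\right) = \frac{1 + 5 \cdot 13}{13} \left(13 \cdot 12 + 86 \left(-11\right)\right) = \frac{1 + 65}{13} \left(156 - 946\right) = \frac{1}{13} \cdot 66 \left(-790\right) = \frac{66}{13} \left(-790\right) = - \frac{52140}{13}$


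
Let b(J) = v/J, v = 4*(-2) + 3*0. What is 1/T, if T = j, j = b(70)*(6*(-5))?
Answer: 7/24 ≈ 0.29167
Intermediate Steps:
v = -8 (v = -8 + 0 = -8)
b(J) = -8/J
j = 24/7 (j = (-8/70)*(6*(-5)) = -8*1/70*(-30) = -4/35*(-30) = 24/7 ≈ 3.4286)
T = 24/7 ≈ 3.4286
1/T = 1/(24/7) = 7/24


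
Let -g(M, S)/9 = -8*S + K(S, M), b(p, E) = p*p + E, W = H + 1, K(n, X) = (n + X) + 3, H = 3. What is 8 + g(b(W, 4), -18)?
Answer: -1333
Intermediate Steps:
K(n, X) = 3 + X + n (K(n, X) = (X + n) + 3 = 3 + X + n)
W = 4 (W = 3 + 1 = 4)
b(p, E) = E + p**2 (b(p, E) = p**2 + E = E + p**2)
g(M, S) = -27 - 9*M + 63*S (g(M, S) = -9*(-8*S + (3 + M + S)) = -9*(3 + M - 7*S) = -27 - 9*M + 63*S)
8 + g(b(W, 4), -18) = 8 + (-27 - 9*(4 + 4**2) + 63*(-18)) = 8 + (-27 - 9*(4 + 16) - 1134) = 8 + (-27 - 9*20 - 1134) = 8 + (-27 - 180 - 1134) = 8 - 1341 = -1333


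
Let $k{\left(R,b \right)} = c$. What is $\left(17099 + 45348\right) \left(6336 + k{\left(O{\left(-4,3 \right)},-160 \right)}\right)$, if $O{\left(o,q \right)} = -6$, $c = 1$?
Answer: $395726639$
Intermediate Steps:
$k{\left(R,b \right)} = 1$
$\left(17099 + 45348\right) \left(6336 + k{\left(O{\left(-4,3 \right)},-160 \right)}\right) = \left(17099 + 45348\right) \left(6336 + 1\right) = 62447 \cdot 6337 = 395726639$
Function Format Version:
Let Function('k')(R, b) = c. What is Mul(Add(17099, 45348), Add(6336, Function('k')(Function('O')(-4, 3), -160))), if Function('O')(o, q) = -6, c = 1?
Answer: 395726639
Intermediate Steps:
Function('k')(R, b) = 1
Mul(Add(17099, 45348), Add(6336, Function('k')(Function('O')(-4, 3), -160))) = Mul(Add(17099, 45348), Add(6336, 1)) = Mul(62447, 6337) = 395726639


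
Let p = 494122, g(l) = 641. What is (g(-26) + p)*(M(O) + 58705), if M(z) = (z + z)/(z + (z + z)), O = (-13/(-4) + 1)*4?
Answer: 29045391757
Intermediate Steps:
O = 17 (O = (-13*(-¼) + 1)*4 = (13/4 + 1)*4 = (17/4)*4 = 17)
M(z) = ⅔ (M(z) = (2*z)/(z + 2*z) = (2*z)/((3*z)) = (2*z)*(1/(3*z)) = ⅔)
(g(-26) + p)*(M(O) + 58705) = (641 + 494122)*(⅔ + 58705) = 494763*(176117/3) = 29045391757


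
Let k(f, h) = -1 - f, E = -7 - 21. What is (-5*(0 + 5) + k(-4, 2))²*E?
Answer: -13552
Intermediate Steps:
E = -28
(-5*(0 + 5) + k(-4, 2))²*E = (-5*(0 + 5) + (-1 - 1*(-4)))²*(-28) = (-5*5 + (-1 + 4))²*(-28) = (-25 + 3)²*(-28) = (-22)²*(-28) = 484*(-28) = -13552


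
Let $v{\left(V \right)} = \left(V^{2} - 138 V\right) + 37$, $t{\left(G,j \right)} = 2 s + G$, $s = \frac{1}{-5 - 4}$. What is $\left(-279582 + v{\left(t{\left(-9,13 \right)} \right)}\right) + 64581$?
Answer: $- \frac{17302109}{81} \approx -2.1361 \cdot 10^{5}$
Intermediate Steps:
$s = - \frac{1}{9}$ ($s = \frac{1}{-9} = - \frac{1}{9} \approx -0.11111$)
$t{\left(G,j \right)} = - \frac{2}{9} + G$ ($t{\left(G,j \right)} = 2 \left(- \frac{1}{9}\right) + G = - \frac{2}{9} + G$)
$v{\left(V \right)} = 37 + V^{2} - 138 V$
$\left(-279582 + v{\left(t{\left(-9,13 \right)} \right)}\right) + 64581 = \left(-279582 + \left(37 + \left(- \frac{2}{9} - 9\right)^{2} - 138 \left(- \frac{2}{9} - 9\right)\right)\right) + 64581 = \left(-279582 + \left(37 + \left(- \frac{83}{9}\right)^{2} - - \frac{3818}{3}\right)\right) + 64581 = \left(-279582 + \left(37 + \frac{6889}{81} + \frac{3818}{3}\right)\right) + 64581 = \left(-279582 + \frac{112972}{81}\right) + 64581 = - \frac{22533170}{81} + 64581 = - \frac{17302109}{81}$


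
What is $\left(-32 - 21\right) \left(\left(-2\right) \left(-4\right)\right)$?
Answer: $-424$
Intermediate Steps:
$\left(-32 - 21\right) \left(\left(-2\right) \left(-4\right)\right) = \left(-32 - 21\right) 8 = \left(-53\right) 8 = -424$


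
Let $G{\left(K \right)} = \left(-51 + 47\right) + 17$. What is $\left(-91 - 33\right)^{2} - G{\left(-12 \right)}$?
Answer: $15363$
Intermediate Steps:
$G{\left(K \right)} = 13$ ($G{\left(K \right)} = -4 + 17 = 13$)
$\left(-91 - 33\right)^{2} - G{\left(-12 \right)} = \left(-91 - 33\right)^{2} - 13 = \left(-124\right)^{2} - 13 = 15376 - 13 = 15363$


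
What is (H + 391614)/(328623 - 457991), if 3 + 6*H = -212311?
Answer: -1068685/388104 ≈ -2.7536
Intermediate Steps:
H = -106157/3 (H = -½ + (⅙)*(-212311) = -½ - 212311/6 = -106157/3 ≈ -35386.)
(H + 391614)/(328623 - 457991) = (-106157/3 + 391614)/(328623 - 457991) = (1068685/3)/(-129368) = (1068685/3)*(-1/129368) = -1068685/388104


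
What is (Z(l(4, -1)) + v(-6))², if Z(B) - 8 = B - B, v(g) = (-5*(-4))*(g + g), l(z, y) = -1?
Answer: 53824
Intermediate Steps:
v(g) = 40*g (v(g) = 20*(2*g) = 40*g)
Z(B) = 8 (Z(B) = 8 + (B - B) = 8 + 0 = 8)
(Z(l(4, -1)) + v(-6))² = (8 + 40*(-6))² = (8 - 240)² = (-232)² = 53824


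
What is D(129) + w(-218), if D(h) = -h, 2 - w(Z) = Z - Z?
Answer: -127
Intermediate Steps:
w(Z) = 2 (w(Z) = 2 - (Z - Z) = 2 - 1*0 = 2 + 0 = 2)
D(129) + w(-218) = -1*129 + 2 = -129 + 2 = -127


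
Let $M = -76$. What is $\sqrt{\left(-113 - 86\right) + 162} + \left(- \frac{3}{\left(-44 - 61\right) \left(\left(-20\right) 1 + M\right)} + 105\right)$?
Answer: $\frac{352799}{3360} + i \sqrt{37} \approx 105.0 + 6.0828 i$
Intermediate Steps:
$\sqrt{\left(-113 - 86\right) + 162} + \left(- \frac{3}{\left(-44 - 61\right) \left(\left(-20\right) 1 + M\right)} + 105\right) = \sqrt{\left(-113 - 86\right) + 162} + \left(- \frac{3}{\left(-44 - 61\right) \left(\left(-20\right) 1 - 76\right)} + 105\right) = \sqrt{-199 + 162} + \left(- \frac{3}{\left(-105\right) \left(-20 - 76\right)} + 105\right) = \sqrt{-37} + \left(- \frac{3}{\left(-105\right) \left(-96\right)} + 105\right) = i \sqrt{37} + \left(- \frac{3}{10080} + 105\right) = i \sqrt{37} + \left(\left(-3\right) \frac{1}{10080} + 105\right) = i \sqrt{37} + \left(- \frac{1}{3360} + 105\right) = i \sqrt{37} + \frac{352799}{3360} = \frac{352799}{3360} + i \sqrt{37}$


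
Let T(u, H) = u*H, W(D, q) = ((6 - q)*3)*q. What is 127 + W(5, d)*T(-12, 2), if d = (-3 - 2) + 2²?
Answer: 631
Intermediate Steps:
d = -1 (d = -5 + 4 = -1)
W(D, q) = q*(18 - 3*q) (W(D, q) = (18 - 3*q)*q = q*(18 - 3*q))
T(u, H) = H*u
127 + W(5, d)*T(-12, 2) = 127 + (3*(-1)*(6 - 1*(-1)))*(2*(-12)) = 127 + (3*(-1)*(6 + 1))*(-24) = 127 + (3*(-1)*7)*(-24) = 127 - 21*(-24) = 127 + 504 = 631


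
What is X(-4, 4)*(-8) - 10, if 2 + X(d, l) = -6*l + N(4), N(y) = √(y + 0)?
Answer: 182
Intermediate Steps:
N(y) = √y
X(d, l) = -6*l (X(d, l) = -2 + (-6*l + √4) = -2 + (-6*l + 2) = -2 + (2 - 6*l) = -6*l)
X(-4, 4)*(-8) - 10 = -6*4*(-8) - 10 = -24*(-8) - 10 = 192 - 10 = 182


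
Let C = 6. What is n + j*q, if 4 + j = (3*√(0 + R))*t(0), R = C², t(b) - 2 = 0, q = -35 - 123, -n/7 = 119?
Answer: -5889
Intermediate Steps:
n = -833 (n = -7*119 = -833)
q = -158
t(b) = 2 (t(b) = 2 + 0 = 2)
R = 36 (R = 6² = 36)
j = 32 (j = -4 + (3*√(0 + 36))*2 = -4 + (3*√36)*2 = -4 + (3*6)*2 = -4 + 18*2 = -4 + 36 = 32)
n + j*q = -833 + 32*(-158) = -833 - 5056 = -5889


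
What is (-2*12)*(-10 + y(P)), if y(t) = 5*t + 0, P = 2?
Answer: 0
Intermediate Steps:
y(t) = 5*t
(-2*12)*(-10 + y(P)) = (-2*12)*(-10 + 5*2) = -24*(-10 + 10) = -24*0 = 0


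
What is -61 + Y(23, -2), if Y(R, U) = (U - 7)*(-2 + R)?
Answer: -250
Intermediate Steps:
Y(R, U) = (-7 + U)*(-2 + R)
-61 + Y(23, -2) = -61 + (14 - 7*23 - 2*(-2) + 23*(-2)) = -61 + (14 - 161 + 4 - 46) = -61 - 189 = -250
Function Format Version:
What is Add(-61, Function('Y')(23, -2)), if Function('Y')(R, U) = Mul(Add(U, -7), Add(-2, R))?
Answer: -250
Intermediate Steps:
Function('Y')(R, U) = Mul(Add(-7, U), Add(-2, R))
Add(-61, Function('Y')(23, -2)) = Add(-61, Add(14, Mul(-7, 23), Mul(-2, -2), Mul(23, -2))) = Add(-61, Add(14, -161, 4, -46)) = Add(-61, -189) = -250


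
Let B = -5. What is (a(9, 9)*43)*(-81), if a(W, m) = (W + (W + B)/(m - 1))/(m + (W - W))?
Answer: -7353/2 ≈ -3676.5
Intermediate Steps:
a(W, m) = (W + (-5 + W)/(-1 + m))/m (a(W, m) = (W + (W - 5)/(m - 1))/(m + (W - W)) = (W + (-5 + W)/(-1 + m))/(m + 0) = (W + (-5 + W)/(-1 + m))/m)
(a(9, 9)*43)*(-81) = (((-5 + 9*9)/(9*(-1 + 9)))*43)*(-81) = (((1/9)*(-5 + 81)/8)*43)*(-81) = (((1/9)*(1/8)*76)*43)*(-81) = ((19/18)*43)*(-81) = (817/18)*(-81) = -7353/2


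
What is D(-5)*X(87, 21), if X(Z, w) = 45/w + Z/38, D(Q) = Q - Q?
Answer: 0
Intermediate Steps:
D(Q) = 0
X(Z, w) = 45/w + Z/38 (X(Z, w) = 45/w + Z*(1/38) = 45/w + Z/38)
D(-5)*X(87, 21) = 0*(45/21 + (1/38)*87) = 0*(45*(1/21) + 87/38) = 0*(15/7 + 87/38) = 0*(1179/266) = 0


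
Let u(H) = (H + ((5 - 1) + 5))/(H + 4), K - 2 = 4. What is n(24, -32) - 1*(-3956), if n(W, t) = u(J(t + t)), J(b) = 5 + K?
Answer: 11872/3 ≈ 3957.3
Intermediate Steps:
K = 6 (K = 2 + 4 = 6)
J(b) = 11 (J(b) = 5 + 6 = 11)
u(H) = (9 + H)/(4 + H) (u(H) = (H + (4 + 5))/(4 + H) = (H + 9)/(4 + H) = (9 + H)/(4 + H))
n(W, t) = 4/3 (n(W, t) = (9 + 11)/(4 + 11) = 20/15 = (1/15)*20 = 4/3)
n(24, -32) - 1*(-3956) = 4/3 - 1*(-3956) = 4/3 + 3956 = 11872/3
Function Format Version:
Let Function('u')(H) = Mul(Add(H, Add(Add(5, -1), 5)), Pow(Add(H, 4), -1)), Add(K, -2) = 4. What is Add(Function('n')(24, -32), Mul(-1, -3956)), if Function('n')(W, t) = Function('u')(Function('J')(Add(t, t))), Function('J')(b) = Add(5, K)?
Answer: Rational(11872, 3) ≈ 3957.3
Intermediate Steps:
K = 6 (K = Add(2, 4) = 6)
Function('J')(b) = 11 (Function('J')(b) = Add(5, 6) = 11)
Function('u')(H) = Mul(Pow(Add(4, H), -1), Add(9, H)) (Function('u')(H) = Mul(Add(H, Add(4, 5)), Pow(Add(4, H), -1)) = Mul(Add(H, 9), Pow(Add(4, H), -1)) = Mul(Add(9, H), Pow(Add(4, H), -1)) = Mul(Pow(Add(4, H), -1), Add(9, H)))
Function('n')(W, t) = Rational(4, 3) (Function('n')(W, t) = Mul(Pow(Add(4, 11), -1), Add(9, 11)) = Mul(Pow(15, -1), 20) = Mul(Rational(1, 15), 20) = Rational(4, 3))
Add(Function('n')(24, -32), Mul(-1, -3956)) = Add(Rational(4, 3), Mul(-1, -3956)) = Add(Rational(4, 3), 3956) = Rational(11872, 3)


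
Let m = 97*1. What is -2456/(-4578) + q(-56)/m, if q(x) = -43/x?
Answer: 966989/1776264 ≈ 0.54439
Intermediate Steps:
m = 97
-2456/(-4578) + q(-56)/m = -2456/(-4578) - 43/(-56)/97 = -2456*(-1/4578) - 43*(-1/56)*(1/97) = 1228/2289 + (43/56)*(1/97) = 1228/2289 + 43/5432 = 966989/1776264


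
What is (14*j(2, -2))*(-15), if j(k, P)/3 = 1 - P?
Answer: -1890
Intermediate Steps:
j(k, P) = 3 - 3*P (j(k, P) = 3*(1 - P) = 3 - 3*P)
(14*j(2, -2))*(-15) = (14*(3 - 3*(-2)))*(-15) = (14*(3 + 6))*(-15) = (14*9)*(-15) = 126*(-15) = -1890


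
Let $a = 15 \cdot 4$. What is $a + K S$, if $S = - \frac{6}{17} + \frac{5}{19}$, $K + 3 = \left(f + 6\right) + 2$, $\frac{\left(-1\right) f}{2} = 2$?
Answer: $\frac{19351}{323} \approx 59.91$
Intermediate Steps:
$f = -4$ ($f = \left(-2\right) 2 = -4$)
$K = 1$ ($K = -3 + \left(\left(-4 + 6\right) + 2\right) = -3 + \left(2 + 2\right) = -3 + 4 = 1$)
$S = - \frac{29}{323}$ ($S = \left(-6\right) \frac{1}{17} + 5 \cdot \frac{1}{19} = - \frac{6}{17} + \frac{5}{19} = - \frac{29}{323} \approx -0.089783$)
$a = 60$
$a + K S = 60 + 1 \left(- \frac{29}{323}\right) = 60 - \frac{29}{323} = \frac{19351}{323}$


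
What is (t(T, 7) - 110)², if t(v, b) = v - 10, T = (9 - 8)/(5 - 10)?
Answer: 361201/25 ≈ 14448.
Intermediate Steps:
T = -⅕ (T = 1/(-5) = 1*(-⅕) = -⅕ ≈ -0.20000)
t(v, b) = -10 + v
(t(T, 7) - 110)² = ((-10 - ⅕) - 110)² = (-51/5 - 110)² = (-601/5)² = 361201/25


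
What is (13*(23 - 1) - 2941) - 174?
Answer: -2829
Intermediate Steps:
(13*(23 - 1) - 2941) - 174 = (13*22 - 2941) - 174 = (286 - 2941) - 174 = -2655 - 174 = -2829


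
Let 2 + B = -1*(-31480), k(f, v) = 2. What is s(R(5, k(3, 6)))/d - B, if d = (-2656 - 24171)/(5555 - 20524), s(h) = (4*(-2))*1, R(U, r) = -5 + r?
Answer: -844580058/26827 ≈ -31482.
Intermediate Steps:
s(h) = -8 (s(h) = -8*1 = -8)
d = 26827/14969 (d = -26827/(-14969) = -26827*(-1/14969) = 26827/14969 ≈ 1.7922)
B = 31478 (B = -2 - 1*(-31480) = -2 + 31480 = 31478)
s(R(5, k(3, 6)))/d - B = -8/26827/14969 - 1*31478 = -8*14969/26827 - 31478 = -119752/26827 - 31478 = -844580058/26827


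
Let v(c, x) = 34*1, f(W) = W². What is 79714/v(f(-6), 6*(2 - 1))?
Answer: 39857/17 ≈ 2344.5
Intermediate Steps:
v(c, x) = 34
79714/v(f(-6), 6*(2 - 1)) = 79714/34 = 79714*(1/34) = 39857/17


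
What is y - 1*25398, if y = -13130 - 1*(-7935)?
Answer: -30593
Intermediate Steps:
y = -5195 (y = -13130 + 7935 = -5195)
y - 1*25398 = -5195 - 1*25398 = -5195 - 25398 = -30593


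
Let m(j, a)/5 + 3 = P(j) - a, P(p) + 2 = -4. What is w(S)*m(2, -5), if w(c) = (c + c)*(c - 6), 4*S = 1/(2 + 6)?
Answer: 955/128 ≈ 7.4609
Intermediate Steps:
P(p) = -6 (P(p) = -2 - 4 = -6)
m(j, a) = -45 - 5*a (m(j, a) = -15 + 5*(-6 - a) = -15 + (-30 - 5*a) = -45 - 5*a)
S = 1/32 (S = 1/(4*(2 + 6)) = (¼)/8 = (¼)*(⅛) = 1/32 ≈ 0.031250)
w(c) = 2*c*(-6 + c) (w(c) = (2*c)*(-6 + c) = 2*c*(-6 + c))
w(S)*m(2, -5) = (2*(1/32)*(-6 + 1/32))*(-45 - 5*(-5)) = (2*(1/32)*(-191/32))*(-45 + 25) = -191/512*(-20) = 955/128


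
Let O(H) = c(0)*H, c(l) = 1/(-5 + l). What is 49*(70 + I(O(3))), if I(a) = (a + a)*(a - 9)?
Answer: 99862/25 ≈ 3994.5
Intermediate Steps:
O(H) = -H/5 (O(H) = H/(-5 + 0) = H/(-5) = -H/5)
I(a) = 2*a*(-9 + a) (I(a) = (2*a)*(-9 + a) = 2*a*(-9 + a))
49*(70 + I(O(3))) = 49*(70 + 2*(-1/5*3)*(-9 - 1/5*3)) = 49*(70 + 2*(-3/5)*(-9 - 3/5)) = 49*(70 + 2*(-3/5)*(-48/5)) = 49*(70 + 288/25) = 49*(2038/25) = 99862/25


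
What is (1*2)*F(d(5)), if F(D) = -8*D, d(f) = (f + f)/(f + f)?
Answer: -16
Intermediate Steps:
d(f) = 1 (d(f) = (2*f)/((2*f)) = (2*f)*(1/(2*f)) = 1)
(1*2)*F(d(5)) = (1*2)*(-8*1) = 2*(-8) = -16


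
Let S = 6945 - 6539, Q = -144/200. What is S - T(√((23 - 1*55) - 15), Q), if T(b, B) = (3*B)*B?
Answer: 252778/625 ≈ 404.44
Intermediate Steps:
Q = -18/25 (Q = -144*1/200 = -18/25 ≈ -0.72000)
S = 406
T(b, B) = 3*B²
S - T(√((23 - 1*55) - 15), Q) = 406 - 3*(-18/25)² = 406 - 3*324/625 = 406 - 1*972/625 = 406 - 972/625 = 252778/625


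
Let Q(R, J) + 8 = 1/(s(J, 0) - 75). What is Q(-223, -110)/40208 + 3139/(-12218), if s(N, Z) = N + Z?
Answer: -11683741789/45441674320 ≈ -0.25711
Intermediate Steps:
Q(R, J) = -8 + 1/(-75 + J) (Q(R, J) = -8 + 1/((J + 0) - 75) = -8 + 1/(J - 75) = -8 + 1/(-75 + J))
Q(-223, -110)/40208 + 3139/(-12218) = ((601 - 8*(-110))/(-75 - 110))/40208 + 3139/(-12218) = ((601 + 880)/(-185))*(1/40208) + 3139*(-1/12218) = -1/185*1481*(1/40208) - 3139/12218 = -1481/185*1/40208 - 3139/12218 = -1481/7438480 - 3139/12218 = -11683741789/45441674320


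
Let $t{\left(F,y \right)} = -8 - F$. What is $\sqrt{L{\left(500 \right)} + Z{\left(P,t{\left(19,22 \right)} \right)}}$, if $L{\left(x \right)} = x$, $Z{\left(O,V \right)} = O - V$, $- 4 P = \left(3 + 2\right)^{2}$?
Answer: $\frac{\sqrt{2083}}{2} \approx 22.82$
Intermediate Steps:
$P = - \frac{25}{4}$ ($P = - \frac{\left(3 + 2\right)^{2}}{4} = - \frac{5^{2}}{4} = \left(- \frac{1}{4}\right) 25 = - \frac{25}{4} \approx -6.25$)
$\sqrt{L{\left(500 \right)} + Z{\left(P,t{\left(19,22 \right)} \right)}} = \sqrt{500 - \left(- \frac{7}{4} - 19\right)} = \sqrt{500 - - \frac{83}{4}} = \sqrt{500 + \left(- \frac{25}{4} + 27\right)} = \sqrt{500 + \frac{83}{4}} = \sqrt{\frac{2083}{4}} = \frac{\sqrt{2083}}{2}$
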